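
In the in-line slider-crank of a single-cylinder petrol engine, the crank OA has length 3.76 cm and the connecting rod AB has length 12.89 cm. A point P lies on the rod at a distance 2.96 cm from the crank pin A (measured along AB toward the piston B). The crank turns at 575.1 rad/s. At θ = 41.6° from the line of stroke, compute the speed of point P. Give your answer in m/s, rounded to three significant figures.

19.6

ω = 575.1 rad/s.  Crank-pin speed |V_A| = rω = 21.624 m/s, perpendicular to OA.
Rod angle: sinφ = −(r/L) sinθ ⇒ φ = -11.167°; ω_rod = −rω cosθ/√(L²−r²sin²θ) = -127.87 rad/s.
V_P = V_A + ω_rod × AP, with AP = 0.0296 m along the rod.
Components: V_Px = −rω sinθ − a·ω_rod·sinφ = -15.09 m/s;  V_Py = rω cosθ + a·ω_rod·cosφ = +12.457 m/s.
|V_P| = √(V_Px² + V_Py²) = 19.567 m/s.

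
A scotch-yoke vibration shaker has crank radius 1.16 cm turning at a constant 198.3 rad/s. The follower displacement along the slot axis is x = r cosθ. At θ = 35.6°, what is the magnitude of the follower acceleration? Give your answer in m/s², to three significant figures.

371

ω = 198.3 rad/s
x = r cosθ ⇒ ẍ = −rω² cosθ (ω constant).
|a| = rω²|cosθ| = 0.0116·(198.3)²·|cos 35.6°| = 370.89 m/s².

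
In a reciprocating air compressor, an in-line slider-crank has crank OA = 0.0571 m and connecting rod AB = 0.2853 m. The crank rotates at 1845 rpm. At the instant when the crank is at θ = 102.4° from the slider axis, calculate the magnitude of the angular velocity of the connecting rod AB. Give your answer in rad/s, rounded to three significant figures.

ω = 193.2 rad/s (converted from 1845 rpm).
The rod makes angle φ with the slider axis where L sinφ = r sinθ; differentiating, L cosφ·φ̇ = r ω cosθ.
L cosφ = √(L² − r² sin²θ) = 0.2798 m.
|ω_rod| = r ω |cosθ| / √(L² − r² sin²θ) = 0.0571·193.2·0.21474/0.2798 = 8.4669 rad/s.

8.47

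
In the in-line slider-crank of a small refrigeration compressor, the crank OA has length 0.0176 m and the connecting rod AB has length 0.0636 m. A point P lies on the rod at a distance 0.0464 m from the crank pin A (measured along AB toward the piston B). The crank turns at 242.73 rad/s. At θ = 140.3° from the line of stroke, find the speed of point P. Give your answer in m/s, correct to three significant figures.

2.46

ω = 242.7 rad/s.  Crank-pin speed |V_A| = rω = 4.272 m/s, perpendicular to OA.
Rod angle: sinφ = −(r/L) sinθ ⇒ φ = -10.181°; ω_rod = −rω cosθ/√(L²−r²sin²θ) = +52.508 rad/s.
V_P = V_A + ω_rod × AP, with AP = 0.0464 m along the rod.
Components: V_Px = −rω sinθ − a·ω_rod·sinφ = -2.2982 m/s;  V_Py = rω cosθ + a·ω_rod·cosφ = -0.88891 m/s.
|V_P| = √(V_Px² + V_Py²) = 2.4641 m/s.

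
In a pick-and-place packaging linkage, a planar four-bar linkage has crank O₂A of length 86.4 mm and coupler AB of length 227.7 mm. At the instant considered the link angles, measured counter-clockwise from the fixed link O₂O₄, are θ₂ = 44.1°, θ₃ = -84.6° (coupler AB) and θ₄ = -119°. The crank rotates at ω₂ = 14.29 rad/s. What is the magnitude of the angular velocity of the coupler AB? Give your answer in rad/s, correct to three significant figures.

ω₂ = 14.29 rad/s
Differentiating the loop-closure r₂e^{iθ₂}+r₃e^{iθ₃}=r₁+r₄e^{iθ₄} gives r₂ω₂e^{iθ₂}+r₃ω₃e^{iθ₃}=r₄ω₄e^{iθ₄}.
Eliminating the other unknown: ω₃ = r₂ω₂ sin(θ₄−θ₂) / [r₃ sin(θ₃−θ₄)].
Numerator sine = -0.29070; denominator sine = +0.56497.
Result = 0.0864·14.29·(-0.29070) / (0.2277·(+0.56497)) = -2.79 rad/s; magnitude 2.79 rad/s.

2.79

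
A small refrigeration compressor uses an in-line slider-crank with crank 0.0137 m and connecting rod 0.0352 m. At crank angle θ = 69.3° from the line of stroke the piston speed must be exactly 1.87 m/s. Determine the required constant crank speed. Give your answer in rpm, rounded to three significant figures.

1210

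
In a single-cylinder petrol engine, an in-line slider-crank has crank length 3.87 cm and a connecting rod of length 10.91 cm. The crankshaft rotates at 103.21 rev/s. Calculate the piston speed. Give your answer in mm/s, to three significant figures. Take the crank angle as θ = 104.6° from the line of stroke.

ω = 2π·103 = 648.5 rad/s
For an in-line slider-crank, x = r cosθ + √(L² − r² sin²θ), so v = −rω sinθ·[1 + r cosθ/√(L² − r² sin²θ)].
With r = 0.0387 m, L = 0.1091 m, θ = 104.6°: √(L² − r² sin²θ) = 0.10247 m.
v = −0.0387·648.5·0.96771·[1 + 0.0387·-0.25207/0.10247] = -21.974 m/s.
|v| = 21.974 m/s = 21974 mm/s.

22000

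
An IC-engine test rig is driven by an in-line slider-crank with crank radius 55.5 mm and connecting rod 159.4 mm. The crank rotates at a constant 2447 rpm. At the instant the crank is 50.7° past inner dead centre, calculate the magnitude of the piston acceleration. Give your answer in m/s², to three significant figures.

2090

ω = 2π·2447/60 = 256.2 rad/s
x(θ) = r cosθ + √(L² − r² sin²θ); with ω constant, a = ω²·d²x/dθ².
d²x/dθ² = −r cosθ − r²(cos2θ)/√u − r⁴ sin²2θ/(4u^{3/2}),  u = L² − r² sin²θ = 0.0235638 m².
Substituting r = 0.0555 m, L = 0.1594 m, θ = 50.7°: d²x/dθ² = -0.031817 m.
a = ω²·d²x/dθ² = (256.2)²·(-0.031817) = -2089.2 m/s²;  |a| = 2089.2 m/s².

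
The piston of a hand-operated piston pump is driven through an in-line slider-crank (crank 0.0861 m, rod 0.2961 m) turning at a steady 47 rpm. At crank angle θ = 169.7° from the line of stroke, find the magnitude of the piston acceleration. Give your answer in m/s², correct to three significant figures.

ω = 2π·47/60 = 4.922 rad/s
x(θ) = r cosθ + √(L² − r² sin²θ); with ω constant, a = ω²·d²x/dθ².
d²x/dθ² = −r cosθ − r²(cos2θ)/√u − r⁴ sin²2θ/(4u^{3/2}),  u = L² − r² sin²θ = 0.0874382 m².
Substituting r = 0.0861 m, L = 0.2961 m, θ = 169.7°: d²x/dθ² = +0.06118 m.
a = ω²·d²x/dθ² = (4.922)²·(+0.06118) = +1.482 m/s²;  |a| = 1.482 m/s².

1.48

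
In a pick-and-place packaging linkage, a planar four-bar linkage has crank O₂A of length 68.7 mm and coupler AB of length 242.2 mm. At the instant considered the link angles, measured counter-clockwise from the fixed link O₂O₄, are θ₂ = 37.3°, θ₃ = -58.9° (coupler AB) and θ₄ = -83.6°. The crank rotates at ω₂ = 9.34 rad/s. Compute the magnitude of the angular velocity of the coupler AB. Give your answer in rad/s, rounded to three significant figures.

5.44

ω₂ = 9.34 rad/s
Differentiating the loop-closure r₂e^{iθ₂}+r₃e^{iθ₃}=r₁+r₄e^{iθ₄} gives r₂ω₂e^{iθ₂}+r₃ω₃e^{iθ₃}=r₄ω₄e^{iθ₄}.
Eliminating the other unknown: ω₃ = r₂ω₂ sin(θ₄−θ₂) / [r₃ sin(θ₃−θ₄)].
Numerator sine = -0.85806; denominator sine = +0.41787.
Result = 0.0687·9.34·(-0.85806) / (0.2422·(+0.41787)) = -5.4402 rad/s; magnitude 5.4402 rad/s.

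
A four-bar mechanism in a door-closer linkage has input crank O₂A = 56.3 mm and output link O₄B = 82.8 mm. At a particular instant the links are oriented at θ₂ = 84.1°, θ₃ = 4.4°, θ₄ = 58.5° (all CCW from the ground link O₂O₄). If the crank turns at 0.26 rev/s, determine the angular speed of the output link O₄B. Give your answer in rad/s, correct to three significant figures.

ω₂ = 1.634 rad/s (from 0.26 rev/s).
Differentiating the loop-closure r₂e^{iθ₂}+r₃e^{iθ₃}=r₁+r₄e^{iθ₄} gives r₂ω₂e^{iθ₂}+r₃ω₃e^{iθ₃}=r₄ω₄e^{iθ₄}.
Eliminating the other unknown: ω₄ = r₂ω₂ sin(θ₂−θ₃) / [r₄ sin(θ₄−θ₃)].
Numerator sine = +0.98389; denominator sine = +0.81004.
Result = 0.0563·1.634·(+0.98389) / (0.0828·(+0.81004)) = +1.3492 rad/s; magnitude 1.3492 rad/s.

1.35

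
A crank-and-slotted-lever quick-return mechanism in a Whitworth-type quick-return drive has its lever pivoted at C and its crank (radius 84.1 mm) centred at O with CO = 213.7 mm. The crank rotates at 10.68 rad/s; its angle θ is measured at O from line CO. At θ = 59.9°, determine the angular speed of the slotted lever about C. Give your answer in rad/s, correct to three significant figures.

2.43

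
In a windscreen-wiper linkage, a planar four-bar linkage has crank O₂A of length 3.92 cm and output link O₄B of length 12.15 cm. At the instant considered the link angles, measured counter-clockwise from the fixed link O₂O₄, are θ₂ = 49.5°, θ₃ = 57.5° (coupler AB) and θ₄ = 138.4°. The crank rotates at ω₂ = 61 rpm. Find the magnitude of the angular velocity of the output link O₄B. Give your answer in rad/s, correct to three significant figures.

ω₂ = 6.388 rad/s (from 61 rpm).
Differentiating the loop-closure r₂e^{iθ₂}+r₃e^{iθ₃}=r₁+r₄e^{iθ₄} gives r₂ω₂e^{iθ₂}+r₃ω₃e^{iθ₃}=r₄ω₄e^{iθ₄}.
Eliminating the other unknown: ω₄ = r₂ω₂ sin(θ₂−θ₃) / [r₄ sin(θ₄−θ₃)].
Numerator sine = -0.13917; denominator sine = +0.98741.
Result = 0.0392·6.388·(-0.13917) / (0.1215·(+0.98741)) = -0.29049 rad/s; magnitude 0.29049 rad/s.

0.290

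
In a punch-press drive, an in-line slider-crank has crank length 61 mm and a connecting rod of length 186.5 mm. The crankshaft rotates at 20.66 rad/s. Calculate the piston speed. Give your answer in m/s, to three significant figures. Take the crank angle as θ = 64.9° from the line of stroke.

ω = 20.66 rad/s
For an in-line slider-crank, x = r cosθ + √(L² − r² sin²θ), so v = −rω sinθ·[1 + r cosθ/√(L² − r² sin²θ)].
With r = 0.061 m, L = 0.1865 m, θ = 64.9°: √(L² − r² sin²θ) = 0.17813 m.
v = −0.061·20.66·0.90557·[1 + 0.061·0.42420/0.17813] = -1.307 m/s.
|v| = 1.307 m/s.

1.31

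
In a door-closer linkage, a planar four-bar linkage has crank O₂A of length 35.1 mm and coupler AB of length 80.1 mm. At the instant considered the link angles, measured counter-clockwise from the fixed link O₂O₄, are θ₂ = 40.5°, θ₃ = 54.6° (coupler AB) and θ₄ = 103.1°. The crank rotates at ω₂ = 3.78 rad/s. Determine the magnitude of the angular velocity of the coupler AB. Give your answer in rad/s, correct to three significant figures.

1.96

ω₂ = 3.78 rad/s
Differentiating the loop-closure r₂e^{iθ₂}+r₃e^{iθ₃}=r₁+r₄e^{iθ₄} gives r₂ω₂e^{iθ₂}+r₃ω₃e^{iθ₃}=r₄ω₄e^{iθ₄}.
Eliminating the other unknown: ω₃ = r₂ω₂ sin(θ₄−θ₂) / [r₃ sin(θ₃−θ₄)].
Numerator sine = +0.88782; denominator sine = -0.74896.
Result = 0.0351·3.78·(+0.88782) / (0.0801·(-0.74896)) = -1.9635 rad/s; magnitude 1.9635 rad/s.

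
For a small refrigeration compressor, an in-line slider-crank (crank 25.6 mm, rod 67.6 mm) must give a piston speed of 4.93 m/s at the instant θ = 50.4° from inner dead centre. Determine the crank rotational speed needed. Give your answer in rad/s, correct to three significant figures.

200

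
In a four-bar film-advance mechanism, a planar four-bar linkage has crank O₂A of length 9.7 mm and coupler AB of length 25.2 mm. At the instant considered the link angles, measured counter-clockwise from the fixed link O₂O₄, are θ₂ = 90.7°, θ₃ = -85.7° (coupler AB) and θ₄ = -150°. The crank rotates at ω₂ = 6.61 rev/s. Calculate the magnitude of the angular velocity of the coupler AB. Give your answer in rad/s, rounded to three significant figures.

ω₂ = 41.53 rad/s (from 6.61 rev/s).
Differentiating the loop-closure r₂e^{iθ₂}+r₃e^{iθ₃}=r₁+r₄e^{iθ₄} gives r₂ω₂e^{iθ₂}+r₃ω₃e^{iθ₃}=r₄ω₄e^{iθ₄}.
Eliminating the other unknown: ω₃ = r₂ω₂ sin(θ₄−θ₂) / [r₃ sin(θ₃−θ₄)].
Numerator sine = +0.87207; denominator sine = +0.90108.
Result = 0.0097·41.53·(+0.87207) / (0.0252·(+0.90108)) = +15.472 rad/s; magnitude 15.472 rad/s.

15.5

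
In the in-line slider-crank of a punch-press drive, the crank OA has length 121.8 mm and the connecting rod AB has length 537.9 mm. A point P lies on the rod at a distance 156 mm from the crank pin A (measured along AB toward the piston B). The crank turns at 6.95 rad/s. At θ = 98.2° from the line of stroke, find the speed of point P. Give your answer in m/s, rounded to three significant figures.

0.834

ω = 6.95 rad/s.  Crank-pin speed |V_A| = rω = 0.84651 m/s, perpendicular to OA.
Rod angle: sinφ = −(r/L) sinθ ⇒ φ = -12.951°; ω_rod = −rω cosθ/√(L²−r²sin²θ) = +0.23032 rad/s.
V_P = V_A + ω_rod × AP, with AP = 0.156 m along the rod.
Components: V_Px = −rω sinθ − a·ω_rod·sinφ = -0.8298 m/s;  V_Py = rω cosθ + a·ω_rod·cosφ = -0.085721 m/s.
|V_P| = √(V_Px² + V_Py²) = 0.83422 m/s.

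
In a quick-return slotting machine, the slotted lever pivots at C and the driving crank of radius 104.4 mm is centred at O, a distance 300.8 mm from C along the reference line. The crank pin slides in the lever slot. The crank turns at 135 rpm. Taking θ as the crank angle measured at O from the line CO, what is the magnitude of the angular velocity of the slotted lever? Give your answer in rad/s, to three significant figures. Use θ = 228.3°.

ω = 14.14 rad/s (from 135 rpm).
Crank pin A relative to C: A = (d + r cosθ, r sinθ); lever angle φ = atan2(r sinθ, d + r cosθ).
Differentiating tanφ: φ̇ = rω(d cosθ + r)/(d² + r² + 2dr cosθ).
d² + r² + 2dr cosθ = |CA|² = 0.0595989 m²;  d cosθ + r = -0.095701 m.
|ω_lever| = |0.1044·14.14·-0.095701| / 0.0595989 = 2.37 rad/s.

2.37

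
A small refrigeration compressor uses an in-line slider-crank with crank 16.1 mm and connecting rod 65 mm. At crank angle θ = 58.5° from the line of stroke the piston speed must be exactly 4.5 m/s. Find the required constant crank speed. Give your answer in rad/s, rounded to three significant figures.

For an in-line slider-crank, |v_piston| = rω|sinθ|·[1 + r cosθ/√(L² − r² sin²θ)].
With r = 0.0161 m, L = 0.065 m, θ = 58.5°: the bracketed kinematic factor |dx/dθ| = 0.015545 m.
ω = v/|dx/dθ| = 4.5/0.015545 = 289.48 rad/s.

289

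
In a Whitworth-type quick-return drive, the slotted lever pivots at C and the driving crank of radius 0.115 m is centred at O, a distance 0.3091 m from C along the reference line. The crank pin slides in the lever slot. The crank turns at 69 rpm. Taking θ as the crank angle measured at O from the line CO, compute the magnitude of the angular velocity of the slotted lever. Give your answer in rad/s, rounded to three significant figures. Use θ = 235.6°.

ω = 7.226 rad/s (from 69 rpm).
Crank pin A relative to C: A = (d + r cosθ, r sinθ); lever angle φ = atan2(r sinθ, d + r cosθ).
Differentiating tanφ: φ̇ = rω(d cosθ + r)/(d² + r² + 2dr cosθ).
d² + r² + 2dr cosθ = |CA|² = 0.0686026 m²;  d cosθ + r = -0.059631 m.
|ω_lever| = |0.115·7.226·-0.059631| / 0.0686026 = 0.72229 rad/s.

0.722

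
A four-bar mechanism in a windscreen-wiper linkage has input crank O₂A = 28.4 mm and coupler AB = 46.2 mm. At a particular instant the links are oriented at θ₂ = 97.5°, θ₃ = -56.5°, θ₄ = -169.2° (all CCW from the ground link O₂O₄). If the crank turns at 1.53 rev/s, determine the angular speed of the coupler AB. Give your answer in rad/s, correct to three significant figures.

6.40

ω₂ = 9.613 rad/s (from 1.53 rev/s).
Differentiating the loop-closure r₂e^{iθ₂}+r₃e^{iθ₃}=r₁+r₄e^{iθ₄} gives r₂ω₂e^{iθ₂}+r₃ω₃e^{iθ₃}=r₄ω₄e^{iθ₄}.
Eliminating the other unknown: ω₃ = r₂ω₂ sin(θ₄−θ₂) / [r₃ sin(θ₃−θ₄)].
Numerator sine = +0.99834; denominator sine = +0.92254.
Result = 0.0284·9.613·(+0.99834) / (0.0462·(+0.92254)) = +6.395 rad/s; magnitude 6.395 rad/s.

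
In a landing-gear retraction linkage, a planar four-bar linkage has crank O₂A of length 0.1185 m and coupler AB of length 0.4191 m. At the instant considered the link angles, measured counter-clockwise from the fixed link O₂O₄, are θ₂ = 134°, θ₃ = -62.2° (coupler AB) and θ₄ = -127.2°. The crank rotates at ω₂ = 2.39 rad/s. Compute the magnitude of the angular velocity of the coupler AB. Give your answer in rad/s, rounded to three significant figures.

ω₂ = 2.39 rad/s
Differentiating the loop-closure r₂e^{iθ₂}+r₃e^{iθ₃}=r₁+r₄e^{iθ₄} gives r₂ω₂e^{iθ₂}+r₃ω₃e^{iθ₃}=r₄ω₄e^{iθ₄}.
Eliminating the other unknown: ω₃ = r₂ω₂ sin(θ₄−θ₂) / [r₃ sin(θ₃−θ₄)].
Numerator sine = +0.98823; denominator sine = +0.90631.
Result = 0.1185·2.39·(+0.98823) / (0.4191·(+0.90631)) = +0.73685 rad/s; magnitude 0.73685 rad/s.

0.737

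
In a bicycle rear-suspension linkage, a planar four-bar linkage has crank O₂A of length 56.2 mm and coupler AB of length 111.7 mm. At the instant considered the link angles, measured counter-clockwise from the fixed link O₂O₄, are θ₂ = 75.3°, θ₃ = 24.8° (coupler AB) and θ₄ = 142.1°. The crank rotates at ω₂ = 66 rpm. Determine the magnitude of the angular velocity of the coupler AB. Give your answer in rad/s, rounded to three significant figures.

3.60

ω₂ = 6.912 rad/s (from 66 rpm).
Differentiating the loop-closure r₂e^{iθ₂}+r₃e^{iθ₃}=r₁+r₄e^{iθ₄} gives r₂ω₂e^{iθ₂}+r₃ω₃e^{iθ₃}=r₄ω₄e^{iθ₄}.
Eliminating the other unknown: ω₃ = r₂ω₂ sin(θ₄−θ₂) / [r₃ sin(θ₃−θ₄)].
Numerator sine = +0.91914; denominator sine = -0.88862.
Result = 0.0562·6.912·(+0.91914) / (0.1117·(-0.88862)) = -3.5968 rad/s; magnitude 3.5968 rad/s.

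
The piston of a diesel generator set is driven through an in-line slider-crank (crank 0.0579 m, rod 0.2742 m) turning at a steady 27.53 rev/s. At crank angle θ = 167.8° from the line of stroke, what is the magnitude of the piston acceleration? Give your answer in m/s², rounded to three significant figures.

ω = 2π·27.5 = 173 rad/s
x(θ) = r cosθ + √(L² − r² sin²θ); with ω constant, a = ω²·d²x/dθ².
d²x/dθ² = −r cosθ − r²(cos2θ)/√u − r⁴ sin²2θ/(4u^{3/2}),  u = L² − r² sin²θ = 0.0750359 m².
Substituting r = 0.0579 m, L = 0.2742 m, θ = 167.8°: d²x/dθ² = +0.045424 m.
a = ω²·d²x/dθ² = (173)²·(+0.045424) = +1359.1 m/s²;  |a| = 1359.1 m/s².

1360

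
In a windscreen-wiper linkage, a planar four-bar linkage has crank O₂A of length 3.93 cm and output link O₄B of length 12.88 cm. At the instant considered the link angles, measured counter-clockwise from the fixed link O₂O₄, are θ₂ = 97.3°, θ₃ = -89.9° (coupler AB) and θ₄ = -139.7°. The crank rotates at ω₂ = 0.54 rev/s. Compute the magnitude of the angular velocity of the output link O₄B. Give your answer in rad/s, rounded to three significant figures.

ω₂ = 3.393 rad/s (from 0.54 rev/s).
Differentiating the loop-closure r₂e^{iθ₂}+r₃e^{iθ₃}=r₁+r₄e^{iθ₄} gives r₂ω₂e^{iθ₂}+r₃ω₃e^{iθ₃}=r₄ω₄e^{iθ₄}.
Eliminating the other unknown: ω₄ = r₂ω₂ sin(θ₂−θ₃) / [r₄ sin(θ₄−θ₃)].
Numerator sine = -0.12533; denominator sine = -0.76380.
Result = 0.0393·3.393·(-0.12533) / (0.1288·(-0.76380)) = +0.16988 rad/s; magnitude 0.16988 rad/s.

0.170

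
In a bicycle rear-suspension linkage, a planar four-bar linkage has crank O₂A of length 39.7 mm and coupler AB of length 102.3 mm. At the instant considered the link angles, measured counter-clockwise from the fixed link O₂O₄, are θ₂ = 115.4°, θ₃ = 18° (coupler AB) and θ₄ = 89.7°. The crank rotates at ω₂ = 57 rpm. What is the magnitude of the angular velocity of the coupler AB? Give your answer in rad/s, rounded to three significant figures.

ω₂ = 5.969 rad/s (from 57 rpm).
Differentiating the loop-closure r₂e^{iθ₂}+r₃e^{iθ₃}=r₁+r₄e^{iθ₄} gives r₂ω₂e^{iθ₂}+r₃ω₃e^{iθ₃}=r₄ω₄e^{iθ₄}.
Eliminating the other unknown: ω₃ = r₂ω₂ sin(θ₄−θ₂) / [r₃ sin(θ₃−θ₄)].
Numerator sine = -0.43366; denominator sine = -0.94943.
Result = 0.0397·5.969·(-0.43366) / (0.1023·(-0.94943)) = +1.058 rad/s; magnitude 1.058 rad/s.

1.06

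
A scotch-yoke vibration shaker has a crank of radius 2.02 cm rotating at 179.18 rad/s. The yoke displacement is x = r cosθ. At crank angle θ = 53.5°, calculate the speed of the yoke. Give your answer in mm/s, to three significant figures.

2910

ω = 179.2 rad/s
x = r cosθ ⇒ ẋ = −rω sinθ.
|v| = rω|sinθ| = 0.0202·179.2·|sin 53.5°| = 2.9095 m/s = 2909.5 mm/s.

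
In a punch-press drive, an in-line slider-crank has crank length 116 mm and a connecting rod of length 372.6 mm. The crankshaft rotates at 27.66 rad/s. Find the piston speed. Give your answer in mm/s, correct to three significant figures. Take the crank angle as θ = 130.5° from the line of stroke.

ω = 27.66 rad/s
For an in-line slider-crank, x = r cosθ + √(L² − r² sin²θ), so v = −rω sinθ·[1 + r cosθ/√(L² − r² sin²θ)].
With r = 0.116 m, L = 0.3726 m, θ = 130.5°: √(L² − r² sin²θ) = 0.36201 m.
v = −0.116·27.66·0.76041·[1 + 0.116·-0.64945/0.36201] = -1.9321 m/s.
|v| = 1.9321 m/s = 1932.1 mm/s.

1930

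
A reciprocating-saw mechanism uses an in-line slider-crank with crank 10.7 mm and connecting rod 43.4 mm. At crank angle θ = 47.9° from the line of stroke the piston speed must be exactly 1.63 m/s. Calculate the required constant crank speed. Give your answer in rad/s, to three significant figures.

For an in-line slider-crank, |v_piston| = rω|sinθ|·[1 + r cosθ/√(L² − r² sin²θ)].
With r = 0.0107 m, L = 0.0434 m, θ = 47.9°: the bracketed kinematic factor |dx/dθ| = 0.0092739 m.
ω = v/|dx/dθ| = 1.63/0.0092739 = 175.76 rad/s.

176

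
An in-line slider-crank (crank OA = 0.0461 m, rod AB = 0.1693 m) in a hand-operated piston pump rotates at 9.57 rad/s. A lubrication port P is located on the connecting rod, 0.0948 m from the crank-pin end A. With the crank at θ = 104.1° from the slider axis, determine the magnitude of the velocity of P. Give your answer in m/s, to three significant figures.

ω = 9.57 rad/s.  Crank-pin speed |V_A| = rω = 0.44118 m/s, perpendicular to OA.
Rod angle: sinφ = −(r/L) sinθ ⇒ φ = -15.313°; ω_rod = −rω cosθ/√(L²−r²sin²θ) = +0.6582 rad/s.
V_P = V_A + ω_rod × AP, with AP = 0.0948 m along the rod.
Components: V_Px = −rω sinθ − a·ω_rod·sinφ = -0.41141 m/s;  V_Py = rω cosθ + a·ω_rod·cosφ = -0.047295 m/s.
|V_P| = √(V_Px² + V_Py²) = 0.41412 m/s.

0.414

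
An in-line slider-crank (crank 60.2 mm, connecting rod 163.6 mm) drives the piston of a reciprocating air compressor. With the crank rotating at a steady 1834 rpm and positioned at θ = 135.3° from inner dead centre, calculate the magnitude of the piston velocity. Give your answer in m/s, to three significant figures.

5.93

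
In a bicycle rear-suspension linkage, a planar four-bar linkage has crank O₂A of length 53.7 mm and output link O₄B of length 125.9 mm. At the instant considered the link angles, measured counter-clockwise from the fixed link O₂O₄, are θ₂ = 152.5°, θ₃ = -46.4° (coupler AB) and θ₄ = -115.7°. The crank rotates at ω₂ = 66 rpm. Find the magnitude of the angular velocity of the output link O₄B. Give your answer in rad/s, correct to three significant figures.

1.02

ω₂ = 6.912 rad/s (from 66 rpm).
Differentiating the loop-closure r₂e^{iθ₂}+r₃e^{iθ₃}=r₁+r₄e^{iθ₄} gives r₂ω₂e^{iθ₂}+r₃ω₃e^{iθ₃}=r₄ω₄e^{iθ₄}.
Eliminating the other unknown: ω₄ = r₂ω₂ sin(θ₂−θ₃) / [r₄ sin(θ₄−θ₃)].
Numerator sine = -0.32392; denominator sine = -0.93544.
Result = 0.0537·6.912·(-0.32392) / (0.1259·(-0.93544)) = +1.0208 rad/s; magnitude 1.0208 rad/s.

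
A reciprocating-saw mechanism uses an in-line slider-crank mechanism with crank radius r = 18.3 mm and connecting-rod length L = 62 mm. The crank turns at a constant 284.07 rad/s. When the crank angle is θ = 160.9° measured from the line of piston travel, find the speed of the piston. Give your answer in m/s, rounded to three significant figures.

ω = 284.1 rad/s
For an in-line slider-crank, x = r cosθ + √(L² − r² sin²θ), so v = −rω sinθ·[1 + r cosθ/√(L² − r² sin²θ)].
With r = 0.0183 m, L = 0.062 m, θ = 160.9°: √(L² − r² sin²θ) = 0.06171 m.
v = −0.0183·284.1·0.32722·[1 + 0.0183·-0.94495/0.06171] = -1.2244 m/s.
|v| = 1.2244 m/s.

1.22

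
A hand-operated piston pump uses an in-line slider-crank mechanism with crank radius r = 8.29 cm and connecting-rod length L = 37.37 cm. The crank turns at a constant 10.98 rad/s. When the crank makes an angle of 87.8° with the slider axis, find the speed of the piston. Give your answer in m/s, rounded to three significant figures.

0.918

ω = 10.98 rad/s
For an in-line slider-crank, x = r cosθ + √(L² − r² sin²θ), so v = −rω sinθ·[1 + r cosθ/√(L² − r² sin²θ)].
With r = 0.0829 m, L = 0.3737 m, θ = 87.8°: √(L² − r² sin²θ) = 0.3644 m.
v = −0.0829·10.98·0.99926·[1 + 0.0829·0.03839/0.3644] = -0.91751 m/s.
|v| = 0.91751 m/s.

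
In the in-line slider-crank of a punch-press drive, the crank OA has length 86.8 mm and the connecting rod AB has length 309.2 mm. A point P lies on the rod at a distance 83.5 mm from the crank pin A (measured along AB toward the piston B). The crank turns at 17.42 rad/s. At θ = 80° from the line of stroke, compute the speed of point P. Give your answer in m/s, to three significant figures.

1.52

ω = 17.42 rad/s.  Crank-pin speed |V_A| = rω = 1.5121 m/s, perpendicular to OA.
Rod angle: sinφ = −(r/L) sinθ ⇒ φ = -16.049°; ω_rod = −rω cosθ/√(L²−r²sin²θ) = -0.88362 rad/s.
V_P = V_A + ω_rod × AP, with AP = 0.0835 m along the rod.
Components: V_Px = −rω sinθ − a·ω_rod·sinφ = -1.5095 m/s;  V_Py = rω cosθ + a·ω_rod·cosφ = +0.19166 m/s.
|V_P| = √(V_Px² + V_Py²) = 1.5216 m/s.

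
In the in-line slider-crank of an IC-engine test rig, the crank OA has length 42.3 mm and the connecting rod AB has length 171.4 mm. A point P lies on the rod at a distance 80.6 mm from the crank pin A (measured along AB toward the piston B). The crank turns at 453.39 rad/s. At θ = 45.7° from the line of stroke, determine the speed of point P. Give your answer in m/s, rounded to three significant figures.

16.5

ω = 453.4 rad/s.  Crank-pin speed |V_A| = rω = 19.178 m/s, perpendicular to OA.
Rod angle: sinφ = −(r/L) sinθ ⇒ φ = -10.173°; ω_rod = −rω cosθ/√(L²−r²sin²θ) = -79.396 rad/s.
V_P = V_A + ω_rod × AP, with AP = 0.0806 m along the rod.
Components: V_Px = −rω sinθ − a·ω_rod·sinφ = -14.856 m/s;  V_Py = rω cosθ + a·ω_rod·cosφ = +7.0958 m/s.
|V_P| = √(V_Px² + V_Py²) = 16.464 m/s.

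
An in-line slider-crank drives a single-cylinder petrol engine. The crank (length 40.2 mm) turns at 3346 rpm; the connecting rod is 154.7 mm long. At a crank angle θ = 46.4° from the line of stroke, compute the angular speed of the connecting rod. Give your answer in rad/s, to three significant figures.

63.9

ω = 350.4 rad/s (converted from 3346 rpm).
The rod makes angle φ with the slider axis where L sinφ = r sinθ; differentiating, L cosφ·φ̇ = r ω cosθ.
L cosφ = √(L² − r² sin²θ) = 0.15194 m.
|ω_rod| = r ω |cosθ| / √(L² − r² sin²θ) = 0.0402·350.4·0.68962/0.15194 = 63.934 rad/s.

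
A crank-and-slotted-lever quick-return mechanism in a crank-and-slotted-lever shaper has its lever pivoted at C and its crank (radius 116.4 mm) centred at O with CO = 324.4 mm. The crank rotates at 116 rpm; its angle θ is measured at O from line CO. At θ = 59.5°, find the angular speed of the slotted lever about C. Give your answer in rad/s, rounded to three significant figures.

ω = 12.15 rad/s (from 116 rpm).
Crank pin A relative to C: A = (d + r cosθ, r sinθ); lever angle φ = atan2(r sinθ, d + r cosθ).
Differentiating tanφ: φ̇ = rω(d cosθ + r)/(d² + r² + 2dr cosθ).
d² + r² + 2dr cosθ = |CA|² = 0.157114 m²;  d cosθ + r = +0.28105 m.
|ω_lever| = |0.1164·12.15·+0.28105| / 0.157114 = 2.5293 rad/s.

2.53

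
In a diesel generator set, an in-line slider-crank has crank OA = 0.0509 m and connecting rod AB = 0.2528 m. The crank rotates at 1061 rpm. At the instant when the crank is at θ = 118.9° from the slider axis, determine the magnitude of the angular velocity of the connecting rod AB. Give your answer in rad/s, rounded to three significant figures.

11.0

ω = 111.1 rad/s (converted from 1061 rpm).
The rod makes angle φ with the slider axis where L sinφ = r sinθ; differentiating, L cosφ·φ̇ = r ω cosθ.
L cosφ = √(L² − r² sin²θ) = 0.24884 m.
|ω_rod| = r ω |cosθ| / √(L² − r² sin²θ) = 0.0509·111.1·0.48328/0.24884 = 10.983 rad/s.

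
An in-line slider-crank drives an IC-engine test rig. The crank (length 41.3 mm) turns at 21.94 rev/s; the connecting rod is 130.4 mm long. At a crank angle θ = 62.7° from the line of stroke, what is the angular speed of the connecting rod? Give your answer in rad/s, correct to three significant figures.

ω = 137.9 rad/s (converted from 21.94 rev/s).
The rod makes angle φ with the slider axis where L sinφ = r sinθ; differentiating, L cosφ·φ̇ = r ω cosθ.
L cosφ = √(L² − r² sin²θ) = 0.12513 m.
|ω_rod| = r ω |cosθ| / √(L² − r² sin²θ) = 0.0413·137.9·0.45865/0.12513 = 20.868 rad/s.

20.9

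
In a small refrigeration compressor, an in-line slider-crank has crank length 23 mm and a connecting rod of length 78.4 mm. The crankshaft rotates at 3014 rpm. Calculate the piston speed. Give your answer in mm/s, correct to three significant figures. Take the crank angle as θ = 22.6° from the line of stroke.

ω = 2π·3014/60 = 315.6 rad/s
For an in-line slider-crank, x = r cosθ + √(L² − r² sin²θ), so v = −rω sinθ·[1 + r cosθ/√(L² − r² sin²θ)].
With r = 0.023 m, L = 0.0784 m, θ = 22.6°: √(L² − r² sin²θ) = 0.0779 m.
v = −0.023·315.6·0.38430·[1 + 0.023·0.92321/0.0779] = -3.5502 m/s.
|v| = 3.5502 m/s = 3550.2 mm/s.

3550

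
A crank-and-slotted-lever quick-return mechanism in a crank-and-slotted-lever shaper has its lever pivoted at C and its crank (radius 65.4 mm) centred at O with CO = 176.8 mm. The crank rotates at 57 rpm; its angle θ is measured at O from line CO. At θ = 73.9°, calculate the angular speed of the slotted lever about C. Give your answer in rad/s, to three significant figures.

1.06

ω = 5.969 rad/s (from 57 rpm).
Crank pin A relative to C: A = (d + r cosθ, r sinθ); lever angle φ = atan2(r sinθ, d + r cosθ).
Differentiating tanφ: φ̇ = rω(d cosθ + r)/(d² + r² + 2dr cosθ).
d² + r² + 2dr cosθ = |CA|² = 0.0419484 m²;  d cosθ + r = +0.11443 m.
|ω_lever| = |0.0654·5.969·+0.11443| / 0.0419484 = 1.0649 rad/s.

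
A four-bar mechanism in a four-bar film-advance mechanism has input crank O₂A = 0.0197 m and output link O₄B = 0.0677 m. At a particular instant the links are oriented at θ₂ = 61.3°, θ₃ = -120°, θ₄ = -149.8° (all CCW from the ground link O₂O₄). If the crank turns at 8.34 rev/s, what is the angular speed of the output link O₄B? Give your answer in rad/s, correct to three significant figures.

ω₂ = 52.4 rad/s (from 8.34 rev/s).
Differentiating the loop-closure r₂e^{iθ₂}+r₃e^{iθ₃}=r₁+r₄e^{iθ₄} gives r₂ω₂e^{iθ₂}+r₃ω₃e^{iθ₃}=r₄ω₄e^{iθ₄}.
Eliminating the other unknown: ω₄ = r₂ω₂ sin(θ₂−θ₃) / [r₄ sin(θ₄−θ₃)].
Numerator sine = -0.02269; denominator sine = -0.49697.
Result = 0.0197·52.4·(-0.02269) / (0.0677·(-0.49697)) = +0.6961 rad/s; magnitude 0.6961 rad/s.

0.696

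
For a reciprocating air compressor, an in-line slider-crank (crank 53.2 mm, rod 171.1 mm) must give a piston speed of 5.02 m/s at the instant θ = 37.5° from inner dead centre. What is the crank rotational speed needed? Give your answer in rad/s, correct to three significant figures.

For an in-line slider-crank, |v_piston| = rω|sinθ|·[1 + r cosθ/√(L² − r² sin²θ)].
With r = 0.0532 m, L = 0.1711 m, θ = 37.5°: the bracketed kinematic factor |dx/dθ| = 0.040522 m.
ω = v/|dx/dθ| = 5.02/0.040522 = 123.88 rad/s.

124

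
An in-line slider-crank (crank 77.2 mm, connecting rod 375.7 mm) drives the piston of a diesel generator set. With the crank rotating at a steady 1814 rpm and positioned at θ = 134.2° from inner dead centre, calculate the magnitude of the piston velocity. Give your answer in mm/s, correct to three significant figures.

8990

ω = 2π·1814/60 = 190 rad/s
For an in-line slider-crank, x = r cosθ + √(L² − r² sin²θ), so v = −rω sinθ·[1 + r cosθ/√(L² − r² sin²θ)].
With r = 0.0772 m, L = 0.3757 m, θ = 134.2°: √(L² − r² sin²θ) = 0.3716 m.
v = −0.0772·190·0.71691·[1 + 0.0772·-0.69717/0.3716] = -8.9908 m/s.
|v| = 8.9908 m/s = 8990.8 mm/s.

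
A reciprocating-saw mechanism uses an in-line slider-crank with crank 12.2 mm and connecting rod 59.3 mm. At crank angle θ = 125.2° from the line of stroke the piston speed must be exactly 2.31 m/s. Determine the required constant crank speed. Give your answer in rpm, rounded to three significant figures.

2520

For an in-line slider-crank, |v_piston| = rω|sinθ|·[1 + r cosθ/√(L² − r² sin²θ)].
With r = 0.0122 m, L = 0.0593 m, θ = 125.2°: the bracketed kinematic factor |dx/dθ| = 0.0087698 m.
ω = v/|dx/dθ| = 2.31/0.0087698 = 263.4 rad/s.
N = 60ω/(2π) = 2515.3 rpm.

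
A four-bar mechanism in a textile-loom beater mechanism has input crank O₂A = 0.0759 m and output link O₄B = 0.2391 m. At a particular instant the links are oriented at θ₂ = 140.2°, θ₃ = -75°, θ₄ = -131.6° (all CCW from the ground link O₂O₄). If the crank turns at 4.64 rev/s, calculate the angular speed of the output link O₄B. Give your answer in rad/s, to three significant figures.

6.39

ω₂ = 29.15 rad/s (from 4.64 rev/s).
Differentiating the loop-closure r₂e^{iθ₂}+r₃e^{iθ₃}=r₁+r₄e^{iθ₄} gives r₂ω₂e^{iθ₂}+r₃ω₃e^{iθ₃}=r₄ω₄e^{iθ₄}.
Eliminating the other unknown: ω₄ = r₂ω₂ sin(θ₂−θ₃) / [r₄ sin(θ₄−θ₃)].
Numerator sine = -0.57643; denominator sine = -0.83485.
Result = 0.0759·29.15·(-0.57643) / (0.2391·(-0.83485)) = +6.39 rad/s; magnitude 6.39 rad/s.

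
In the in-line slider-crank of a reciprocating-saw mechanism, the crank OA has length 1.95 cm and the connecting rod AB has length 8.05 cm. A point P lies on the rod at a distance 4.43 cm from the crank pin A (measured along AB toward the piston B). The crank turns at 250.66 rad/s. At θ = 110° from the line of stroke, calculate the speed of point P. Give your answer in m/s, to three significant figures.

ω = 250.7 rad/s.  Crank-pin speed |V_A| = rω = 4.8879 m/s, perpendicular to OA.
Rod angle: sinφ = −(r/L) sinθ ⇒ φ = -13.157°; ω_rod = −rω cosθ/√(L²−r²sin²θ) = +21.327 rad/s.
V_P = V_A + ω_rod × AP, with AP = 0.0443 m along the rod.
Components: V_Px = −rω sinθ − a·ω_rod·sinφ = -4.378 m/s;  V_Py = rω cosθ + a·ω_rod·cosφ = -0.75177 m/s.
|V_P| = √(V_Px² + V_Py²) = 4.4421 m/s.

4.44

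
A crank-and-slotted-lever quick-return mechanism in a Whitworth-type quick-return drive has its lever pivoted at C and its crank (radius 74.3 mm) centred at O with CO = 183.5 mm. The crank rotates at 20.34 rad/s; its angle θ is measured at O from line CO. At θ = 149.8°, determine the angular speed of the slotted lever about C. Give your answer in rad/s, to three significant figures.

ω = 20.34 rad/s
Crank pin A relative to C: A = (d + r cosθ, r sinθ); lever angle φ = atan2(r sinθ, d + r cosθ).
Differentiating tanφ: φ̇ = rω(d cosθ + r)/(d² + r² + 2dr cosθ).
d² + r² + 2dr cosθ = |CA|² = 0.0156256 m²;  d cosθ + r = -0.084294 m.
|ω_lever| = |0.0743·20.34·-0.084294| / 0.0156256 = 8.1527 rad/s.

8.15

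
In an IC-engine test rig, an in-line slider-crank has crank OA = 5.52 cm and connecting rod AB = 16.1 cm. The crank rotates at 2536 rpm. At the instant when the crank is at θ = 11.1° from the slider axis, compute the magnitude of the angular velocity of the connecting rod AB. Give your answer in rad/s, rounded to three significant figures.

89.5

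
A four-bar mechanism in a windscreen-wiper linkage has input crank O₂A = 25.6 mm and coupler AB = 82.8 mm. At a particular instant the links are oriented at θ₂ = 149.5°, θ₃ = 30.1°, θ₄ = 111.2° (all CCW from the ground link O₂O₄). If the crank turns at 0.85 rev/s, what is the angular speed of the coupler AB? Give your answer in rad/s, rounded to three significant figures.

1.04

ω₂ = 5.341 rad/s (from 0.85 rev/s).
Differentiating the loop-closure r₂e^{iθ₂}+r₃e^{iθ₃}=r₁+r₄e^{iθ₄} gives r₂ω₂e^{iθ₂}+r₃ω₃e^{iθ₃}=r₄ω₄e^{iθ₄}.
Eliminating the other unknown: ω₃ = r₂ω₂ sin(θ₄−θ₂) / [r₃ sin(θ₃−θ₄)].
Numerator sine = -0.61978; denominator sine = -0.98796.
Result = 0.0256·5.341·(-0.61978) / (0.0828·(-0.98796)) = +1.0359 rad/s; magnitude 1.0359 rad/s.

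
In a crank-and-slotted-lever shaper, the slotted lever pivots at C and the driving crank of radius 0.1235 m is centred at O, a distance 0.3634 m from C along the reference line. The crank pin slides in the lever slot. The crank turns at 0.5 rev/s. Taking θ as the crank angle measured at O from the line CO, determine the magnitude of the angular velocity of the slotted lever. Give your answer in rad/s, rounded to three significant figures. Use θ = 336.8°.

0.772

ω = 3.142 rad/s (from 0.5 rev/s).
Crank pin A relative to C: A = (d + r cosθ, r sinθ); lever angle φ = atan2(r sinθ, d + r cosθ).
Differentiating tanφ: φ̇ = rω(d cosθ + r)/(d² + r² + 2dr cosθ).
d² + r² + 2dr cosθ = |CA|² = 0.229813 m²;  d cosθ + r = +0.45751 m.
|ω_lever| = |0.1235·3.142·+0.45751| / 0.229813 = 0.77241 rad/s.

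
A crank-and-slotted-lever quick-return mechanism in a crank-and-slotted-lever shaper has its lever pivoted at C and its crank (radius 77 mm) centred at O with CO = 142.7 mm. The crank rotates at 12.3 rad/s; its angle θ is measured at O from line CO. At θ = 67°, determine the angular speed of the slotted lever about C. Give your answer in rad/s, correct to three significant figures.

ω = 12.3 rad/s
Crank pin A relative to C: A = (d + r cosθ, r sinθ); lever angle φ = atan2(r sinθ, d + r cosθ).
Differentiating tanφ: φ̇ = rω(d cosθ + r)/(d² + r² + 2dr cosθ).
d² + r² + 2dr cosθ = |CA|² = 0.0348789 m²;  d cosθ + r = +0.13276 m.
|ω_lever| = |0.077·12.3·+0.13276| / 0.0348789 = 3.6049 rad/s.

3.60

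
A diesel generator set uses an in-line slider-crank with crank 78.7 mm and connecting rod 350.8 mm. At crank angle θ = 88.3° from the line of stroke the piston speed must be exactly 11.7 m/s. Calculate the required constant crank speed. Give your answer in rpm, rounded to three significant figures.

For an in-line slider-crank, |v_piston| = rω|sinθ|·[1 + r cosθ/√(L² − r² sin²θ)].
With r = 0.0787 m, L = 0.3508 m, θ = 88.3°: the bracketed kinematic factor |dx/dθ| = 0.079203 m.
ω = v/|dx/dθ| = 11.7/0.079203 = 147.72 rad/s.
N = 60ω/(2π) = 1410.6 rpm.

1410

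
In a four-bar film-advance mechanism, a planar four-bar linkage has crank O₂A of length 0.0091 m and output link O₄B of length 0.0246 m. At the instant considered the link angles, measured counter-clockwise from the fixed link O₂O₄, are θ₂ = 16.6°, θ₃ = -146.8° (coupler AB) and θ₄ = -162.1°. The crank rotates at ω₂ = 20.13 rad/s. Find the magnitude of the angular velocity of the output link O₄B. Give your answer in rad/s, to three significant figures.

8.06

ω₂ = 20.13 rad/s
Differentiating the loop-closure r₂e^{iθ₂}+r₃e^{iθ₃}=r₁+r₄e^{iθ₄} gives r₂ω₂e^{iθ₂}+r₃ω₃e^{iθ₃}=r₄ω₄e^{iθ₄}.
Eliminating the other unknown: ω₄ = r₂ω₂ sin(θ₂−θ₃) / [r₄ sin(θ₄−θ₃)].
Numerator sine = +0.28569; denominator sine = -0.26387.
Result = 0.0091·20.13·(+0.28569) / (0.0246·(-0.26387)) = -8.0621 rad/s; magnitude 8.0621 rad/s.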